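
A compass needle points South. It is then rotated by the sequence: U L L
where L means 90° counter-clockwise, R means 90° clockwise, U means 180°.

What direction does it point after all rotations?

Start: South
  U (U-turn (180°)) -> North
  L (left (90° counter-clockwise)) -> West
  L (left (90° counter-clockwise)) -> South
Final: South

Answer: Final heading: South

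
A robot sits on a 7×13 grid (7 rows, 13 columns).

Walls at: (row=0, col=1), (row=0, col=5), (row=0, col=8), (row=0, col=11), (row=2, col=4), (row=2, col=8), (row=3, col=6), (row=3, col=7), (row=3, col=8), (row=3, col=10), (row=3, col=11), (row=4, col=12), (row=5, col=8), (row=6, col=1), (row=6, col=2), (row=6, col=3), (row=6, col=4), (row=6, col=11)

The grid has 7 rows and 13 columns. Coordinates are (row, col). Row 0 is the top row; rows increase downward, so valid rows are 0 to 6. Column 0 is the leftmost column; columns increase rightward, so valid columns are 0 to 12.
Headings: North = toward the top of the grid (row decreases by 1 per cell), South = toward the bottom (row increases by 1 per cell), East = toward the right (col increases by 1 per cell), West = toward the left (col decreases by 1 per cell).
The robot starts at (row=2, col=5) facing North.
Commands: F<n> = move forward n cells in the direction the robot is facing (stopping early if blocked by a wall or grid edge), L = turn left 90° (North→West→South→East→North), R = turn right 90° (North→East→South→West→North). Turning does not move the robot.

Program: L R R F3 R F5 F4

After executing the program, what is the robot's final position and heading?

Start: (row=2, col=5), facing North
  L: turn left, now facing West
  R: turn right, now facing North
  R: turn right, now facing East
  F3: move forward 2/3 (blocked), now at (row=2, col=7)
  R: turn right, now facing South
  F5: move forward 0/5 (blocked), now at (row=2, col=7)
  F4: move forward 0/4 (blocked), now at (row=2, col=7)
Final: (row=2, col=7), facing South

Answer: Final position: (row=2, col=7), facing South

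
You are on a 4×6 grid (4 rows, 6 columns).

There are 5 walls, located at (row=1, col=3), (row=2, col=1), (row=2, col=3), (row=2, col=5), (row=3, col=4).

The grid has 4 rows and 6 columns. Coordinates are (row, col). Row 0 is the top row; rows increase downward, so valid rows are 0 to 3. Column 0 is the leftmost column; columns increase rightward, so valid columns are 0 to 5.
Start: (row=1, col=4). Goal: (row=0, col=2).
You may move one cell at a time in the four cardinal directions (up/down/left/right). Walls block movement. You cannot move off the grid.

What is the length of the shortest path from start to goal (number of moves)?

BFS from (row=1, col=4) until reaching (row=0, col=2):
  Distance 0: (row=1, col=4)
  Distance 1: (row=0, col=4), (row=1, col=5), (row=2, col=4)
  Distance 2: (row=0, col=3), (row=0, col=5)
  Distance 3: (row=0, col=2)  <- goal reached here
One shortest path (3 moves): (row=1, col=4) -> (row=0, col=4) -> (row=0, col=3) -> (row=0, col=2)

Answer: Shortest path length: 3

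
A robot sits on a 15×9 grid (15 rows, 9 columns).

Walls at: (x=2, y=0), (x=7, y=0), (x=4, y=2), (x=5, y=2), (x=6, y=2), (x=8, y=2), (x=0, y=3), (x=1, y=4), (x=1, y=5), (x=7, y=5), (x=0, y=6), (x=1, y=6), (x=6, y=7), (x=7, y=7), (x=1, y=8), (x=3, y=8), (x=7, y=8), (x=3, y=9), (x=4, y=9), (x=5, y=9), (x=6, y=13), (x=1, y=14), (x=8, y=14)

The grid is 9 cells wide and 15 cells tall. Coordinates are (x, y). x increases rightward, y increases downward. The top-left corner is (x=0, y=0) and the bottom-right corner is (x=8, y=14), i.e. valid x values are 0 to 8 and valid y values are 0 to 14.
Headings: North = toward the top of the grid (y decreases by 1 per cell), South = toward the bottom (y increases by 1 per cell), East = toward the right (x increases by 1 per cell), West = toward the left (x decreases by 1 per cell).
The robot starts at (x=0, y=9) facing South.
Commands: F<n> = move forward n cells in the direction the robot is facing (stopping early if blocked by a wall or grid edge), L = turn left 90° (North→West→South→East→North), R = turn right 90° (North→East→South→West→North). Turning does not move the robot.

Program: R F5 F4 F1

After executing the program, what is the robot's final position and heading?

Start: (x=0, y=9), facing South
  R: turn right, now facing West
  F5: move forward 0/5 (blocked), now at (x=0, y=9)
  F4: move forward 0/4 (blocked), now at (x=0, y=9)
  F1: move forward 0/1 (blocked), now at (x=0, y=9)
Final: (x=0, y=9), facing West

Answer: Final position: (x=0, y=9), facing West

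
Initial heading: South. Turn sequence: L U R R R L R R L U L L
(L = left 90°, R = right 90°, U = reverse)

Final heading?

Answer: Final heading: South

Derivation:
Start: South
  L (left (90° counter-clockwise)) -> East
  U (U-turn (180°)) -> West
  R (right (90° clockwise)) -> North
  R (right (90° clockwise)) -> East
  R (right (90° clockwise)) -> South
  L (left (90° counter-clockwise)) -> East
  R (right (90° clockwise)) -> South
  R (right (90° clockwise)) -> West
  L (left (90° counter-clockwise)) -> South
  U (U-turn (180°)) -> North
  L (left (90° counter-clockwise)) -> West
  L (left (90° counter-clockwise)) -> South
Final: South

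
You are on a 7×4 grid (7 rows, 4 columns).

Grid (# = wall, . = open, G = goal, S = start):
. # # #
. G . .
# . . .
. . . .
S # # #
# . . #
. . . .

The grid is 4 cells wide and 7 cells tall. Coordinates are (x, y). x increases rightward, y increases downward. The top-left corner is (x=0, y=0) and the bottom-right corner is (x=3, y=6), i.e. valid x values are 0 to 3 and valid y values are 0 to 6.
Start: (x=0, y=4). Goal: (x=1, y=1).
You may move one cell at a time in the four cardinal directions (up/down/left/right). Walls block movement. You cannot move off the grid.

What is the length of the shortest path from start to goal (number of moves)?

BFS from (x=0, y=4) until reaching (x=1, y=1):
  Distance 0: (x=0, y=4)
  Distance 1: (x=0, y=3)
  Distance 2: (x=1, y=3)
  Distance 3: (x=1, y=2), (x=2, y=3)
  Distance 4: (x=1, y=1), (x=2, y=2), (x=3, y=3)  <- goal reached here
One shortest path (4 moves): (x=0, y=4) -> (x=0, y=3) -> (x=1, y=3) -> (x=1, y=2) -> (x=1, y=1)

Answer: Shortest path length: 4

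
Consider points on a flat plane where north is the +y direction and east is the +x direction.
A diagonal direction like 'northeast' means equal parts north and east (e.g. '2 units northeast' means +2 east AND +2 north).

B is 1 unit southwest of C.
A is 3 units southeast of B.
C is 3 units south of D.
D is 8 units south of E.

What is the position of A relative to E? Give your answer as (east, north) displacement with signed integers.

Place E at the origin (east=0, north=0).
  D is 8 units south of E: delta (east=+0, north=-8); D at (east=0, north=-8).
  C is 3 units south of D: delta (east=+0, north=-3); C at (east=0, north=-11).
  B is 1 unit southwest of C: delta (east=-1, north=-1); B at (east=-1, north=-12).
  A is 3 units southeast of B: delta (east=+3, north=-3); A at (east=2, north=-15).
Therefore A relative to E: (east=2, north=-15).

Answer: A is at (east=2, north=-15) relative to E.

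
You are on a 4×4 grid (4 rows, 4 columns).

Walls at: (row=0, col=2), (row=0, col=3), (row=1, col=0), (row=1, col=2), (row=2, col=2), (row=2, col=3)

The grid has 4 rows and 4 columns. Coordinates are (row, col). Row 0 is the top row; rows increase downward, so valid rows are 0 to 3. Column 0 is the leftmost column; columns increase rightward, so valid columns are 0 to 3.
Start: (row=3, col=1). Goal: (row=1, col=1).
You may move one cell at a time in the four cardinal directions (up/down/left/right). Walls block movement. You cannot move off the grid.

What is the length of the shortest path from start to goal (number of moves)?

BFS from (row=3, col=1) until reaching (row=1, col=1):
  Distance 0: (row=3, col=1)
  Distance 1: (row=2, col=1), (row=3, col=0), (row=3, col=2)
  Distance 2: (row=1, col=1), (row=2, col=0), (row=3, col=3)  <- goal reached here
One shortest path (2 moves): (row=3, col=1) -> (row=2, col=1) -> (row=1, col=1)

Answer: Shortest path length: 2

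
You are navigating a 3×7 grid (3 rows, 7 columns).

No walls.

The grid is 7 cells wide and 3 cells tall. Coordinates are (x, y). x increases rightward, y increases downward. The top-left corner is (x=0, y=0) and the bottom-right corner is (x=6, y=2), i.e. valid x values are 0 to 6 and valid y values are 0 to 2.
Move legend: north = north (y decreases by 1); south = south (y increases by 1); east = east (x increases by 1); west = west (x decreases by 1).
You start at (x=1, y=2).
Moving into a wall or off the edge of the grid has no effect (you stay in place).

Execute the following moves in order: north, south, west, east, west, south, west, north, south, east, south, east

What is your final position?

Answer: Final position: (x=2, y=2)

Derivation:
Start: (x=1, y=2)
  north (north): (x=1, y=2) -> (x=1, y=1)
  south (south): (x=1, y=1) -> (x=1, y=2)
  west (west): (x=1, y=2) -> (x=0, y=2)
  east (east): (x=0, y=2) -> (x=1, y=2)
  west (west): (x=1, y=2) -> (x=0, y=2)
  south (south): blocked, stay at (x=0, y=2)
  west (west): blocked, stay at (x=0, y=2)
  north (north): (x=0, y=2) -> (x=0, y=1)
  south (south): (x=0, y=1) -> (x=0, y=2)
  east (east): (x=0, y=2) -> (x=1, y=2)
  south (south): blocked, stay at (x=1, y=2)
  east (east): (x=1, y=2) -> (x=2, y=2)
Final: (x=2, y=2)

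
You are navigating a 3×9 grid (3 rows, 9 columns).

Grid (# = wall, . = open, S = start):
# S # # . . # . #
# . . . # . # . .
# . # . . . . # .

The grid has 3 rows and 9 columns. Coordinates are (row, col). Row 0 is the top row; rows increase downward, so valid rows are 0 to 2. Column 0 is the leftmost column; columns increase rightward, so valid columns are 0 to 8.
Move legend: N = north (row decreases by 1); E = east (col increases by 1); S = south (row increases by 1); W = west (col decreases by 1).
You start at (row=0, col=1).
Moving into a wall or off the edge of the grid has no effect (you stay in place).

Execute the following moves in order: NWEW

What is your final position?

Answer: Final position: (row=0, col=1)

Derivation:
Start: (row=0, col=1)
  N (north): blocked, stay at (row=0, col=1)
  W (west): blocked, stay at (row=0, col=1)
  E (east): blocked, stay at (row=0, col=1)
  W (west): blocked, stay at (row=0, col=1)
Final: (row=0, col=1)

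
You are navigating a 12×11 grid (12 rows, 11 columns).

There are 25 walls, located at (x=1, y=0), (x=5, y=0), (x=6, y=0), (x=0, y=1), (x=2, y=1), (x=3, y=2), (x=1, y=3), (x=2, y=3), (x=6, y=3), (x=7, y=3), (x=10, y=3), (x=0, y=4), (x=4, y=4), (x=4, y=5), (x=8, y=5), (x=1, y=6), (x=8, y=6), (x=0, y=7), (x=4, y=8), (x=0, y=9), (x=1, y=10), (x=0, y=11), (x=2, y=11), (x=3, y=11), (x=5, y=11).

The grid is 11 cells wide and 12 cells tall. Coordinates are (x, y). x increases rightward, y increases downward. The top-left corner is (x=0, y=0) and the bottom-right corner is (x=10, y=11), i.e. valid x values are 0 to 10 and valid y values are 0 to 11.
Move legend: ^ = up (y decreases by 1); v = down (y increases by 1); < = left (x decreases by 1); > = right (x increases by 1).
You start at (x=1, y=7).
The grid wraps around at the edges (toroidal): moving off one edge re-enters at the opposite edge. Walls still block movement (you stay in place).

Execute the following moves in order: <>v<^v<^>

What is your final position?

Answer: Final position: (x=1, y=8)

Derivation:
Start: (x=1, y=7)
  < (left): blocked, stay at (x=1, y=7)
  > (right): (x=1, y=7) -> (x=2, y=7)
  v (down): (x=2, y=7) -> (x=2, y=8)
  < (left): (x=2, y=8) -> (x=1, y=8)
  ^ (up): (x=1, y=8) -> (x=1, y=7)
  v (down): (x=1, y=7) -> (x=1, y=8)
  < (left): (x=1, y=8) -> (x=0, y=8)
  ^ (up): blocked, stay at (x=0, y=8)
  > (right): (x=0, y=8) -> (x=1, y=8)
Final: (x=1, y=8)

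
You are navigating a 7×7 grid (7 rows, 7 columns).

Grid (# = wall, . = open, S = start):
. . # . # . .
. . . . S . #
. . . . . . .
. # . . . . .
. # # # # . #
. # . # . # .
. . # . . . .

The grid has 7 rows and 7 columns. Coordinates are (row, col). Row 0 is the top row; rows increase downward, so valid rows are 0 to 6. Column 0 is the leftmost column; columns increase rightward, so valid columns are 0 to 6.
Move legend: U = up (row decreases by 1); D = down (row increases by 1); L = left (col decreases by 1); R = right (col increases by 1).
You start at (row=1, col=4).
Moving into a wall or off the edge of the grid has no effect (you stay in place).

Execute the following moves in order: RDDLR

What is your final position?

Answer: Final position: (row=3, col=5)

Derivation:
Start: (row=1, col=4)
  R (right): (row=1, col=4) -> (row=1, col=5)
  D (down): (row=1, col=5) -> (row=2, col=5)
  D (down): (row=2, col=5) -> (row=3, col=5)
  L (left): (row=3, col=5) -> (row=3, col=4)
  R (right): (row=3, col=4) -> (row=3, col=5)
Final: (row=3, col=5)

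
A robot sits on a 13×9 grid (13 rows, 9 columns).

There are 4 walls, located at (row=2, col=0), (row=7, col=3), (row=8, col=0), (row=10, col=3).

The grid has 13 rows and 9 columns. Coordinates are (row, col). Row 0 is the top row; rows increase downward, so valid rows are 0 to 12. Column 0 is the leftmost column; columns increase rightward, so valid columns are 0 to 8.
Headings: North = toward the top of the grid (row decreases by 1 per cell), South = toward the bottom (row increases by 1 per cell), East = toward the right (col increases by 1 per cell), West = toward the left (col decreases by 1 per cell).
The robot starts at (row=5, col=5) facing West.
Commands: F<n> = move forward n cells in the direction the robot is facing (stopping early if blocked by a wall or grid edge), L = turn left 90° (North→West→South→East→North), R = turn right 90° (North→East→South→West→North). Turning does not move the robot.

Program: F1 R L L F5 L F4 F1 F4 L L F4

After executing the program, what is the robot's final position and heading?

Answer: Final position: (row=10, col=4), facing West

Derivation:
Start: (row=5, col=5), facing West
  F1: move forward 1, now at (row=5, col=4)
  R: turn right, now facing North
  L: turn left, now facing West
  L: turn left, now facing South
  F5: move forward 5, now at (row=10, col=4)
  L: turn left, now facing East
  F4: move forward 4, now at (row=10, col=8)
  F1: move forward 0/1 (blocked), now at (row=10, col=8)
  F4: move forward 0/4 (blocked), now at (row=10, col=8)
  L: turn left, now facing North
  L: turn left, now facing West
  F4: move forward 4, now at (row=10, col=4)
Final: (row=10, col=4), facing West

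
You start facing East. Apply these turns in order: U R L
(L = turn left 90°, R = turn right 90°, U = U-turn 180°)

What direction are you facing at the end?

Start: East
  U (U-turn (180°)) -> West
  R (right (90° clockwise)) -> North
  L (left (90° counter-clockwise)) -> West
Final: West

Answer: Final heading: West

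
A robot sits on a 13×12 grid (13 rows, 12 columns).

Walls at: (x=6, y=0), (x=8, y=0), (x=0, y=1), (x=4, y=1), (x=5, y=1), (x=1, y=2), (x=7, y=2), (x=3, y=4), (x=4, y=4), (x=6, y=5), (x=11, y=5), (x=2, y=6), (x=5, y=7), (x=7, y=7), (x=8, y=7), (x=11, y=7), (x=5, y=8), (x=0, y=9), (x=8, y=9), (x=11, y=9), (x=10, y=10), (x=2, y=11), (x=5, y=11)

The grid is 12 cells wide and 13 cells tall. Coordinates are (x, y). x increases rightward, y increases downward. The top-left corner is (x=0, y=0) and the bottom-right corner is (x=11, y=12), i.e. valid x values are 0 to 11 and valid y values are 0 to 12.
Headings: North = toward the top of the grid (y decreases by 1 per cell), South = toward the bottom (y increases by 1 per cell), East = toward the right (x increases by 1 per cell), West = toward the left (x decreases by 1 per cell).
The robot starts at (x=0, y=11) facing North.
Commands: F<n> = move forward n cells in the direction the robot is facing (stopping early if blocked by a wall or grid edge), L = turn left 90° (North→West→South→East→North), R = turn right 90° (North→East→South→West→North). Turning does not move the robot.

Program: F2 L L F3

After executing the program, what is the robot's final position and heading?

Answer: Final position: (x=0, y=12), facing South

Derivation:
Start: (x=0, y=11), facing North
  F2: move forward 1/2 (blocked), now at (x=0, y=10)
  L: turn left, now facing West
  L: turn left, now facing South
  F3: move forward 2/3 (blocked), now at (x=0, y=12)
Final: (x=0, y=12), facing South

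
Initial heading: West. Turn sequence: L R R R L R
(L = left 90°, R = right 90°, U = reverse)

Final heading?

Answer: Final heading: East

Derivation:
Start: West
  L (left (90° counter-clockwise)) -> South
  R (right (90° clockwise)) -> West
  R (right (90° clockwise)) -> North
  R (right (90° clockwise)) -> East
  L (left (90° counter-clockwise)) -> North
  R (right (90° clockwise)) -> East
Final: East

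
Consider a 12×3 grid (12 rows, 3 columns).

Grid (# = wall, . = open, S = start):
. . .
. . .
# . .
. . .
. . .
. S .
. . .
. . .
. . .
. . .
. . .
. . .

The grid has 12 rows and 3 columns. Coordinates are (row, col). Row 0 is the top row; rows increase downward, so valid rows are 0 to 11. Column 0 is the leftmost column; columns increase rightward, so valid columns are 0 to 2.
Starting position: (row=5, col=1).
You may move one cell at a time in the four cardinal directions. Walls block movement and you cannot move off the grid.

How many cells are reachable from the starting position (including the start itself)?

Answer: Reachable cells: 35

Derivation:
BFS flood-fill from (row=5, col=1):
  Distance 0: (row=5, col=1)
  Distance 1: (row=4, col=1), (row=5, col=0), (row=5, col=2), (row=6, col=1)
  Distance 2: (row=3, col=1), (row=4, col=0), (row=4, col=2), (row=6, col=0), (row=6, col=2), (row=7, col=1)
  Distance 3: (row=2, col=1), (row=3, col=0), (row=3, col=2), (row=7, col=0), (row=7, col=2), (row=8, col=1)
  Distance 4: (row=1, col=1), (row=2, col=2), (row=8, col=0), (row=8, col=2), (row=9, col=1)
  Distance 5: (row=0, col=1), (row=1, col=0), (row=1, col=2), (row=9, col=0), (row=9, col=2), (row=10, col=1)
  Distance 6: (row=0, col=0), (row=0, col=2), (row=10, col=0), (row=10, col=2), (row=11, col=1)
  Distance 7: (row=11, col=0), (row=11, col=2)
Total reachable: 35 (grid has 35 open cells total)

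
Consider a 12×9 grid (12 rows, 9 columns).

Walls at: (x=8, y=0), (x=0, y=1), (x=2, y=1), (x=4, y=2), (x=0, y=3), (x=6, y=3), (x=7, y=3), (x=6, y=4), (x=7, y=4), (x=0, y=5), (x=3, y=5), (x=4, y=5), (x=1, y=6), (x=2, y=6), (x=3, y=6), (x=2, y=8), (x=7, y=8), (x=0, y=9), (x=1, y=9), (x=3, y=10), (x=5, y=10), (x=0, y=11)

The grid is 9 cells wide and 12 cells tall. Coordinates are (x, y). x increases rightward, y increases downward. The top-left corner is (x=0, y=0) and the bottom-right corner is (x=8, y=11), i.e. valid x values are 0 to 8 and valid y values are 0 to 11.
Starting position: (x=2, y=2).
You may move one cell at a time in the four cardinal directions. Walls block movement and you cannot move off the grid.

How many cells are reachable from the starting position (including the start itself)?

BFS flood-fill from (x=2, y=2):
  Distance 0: (x=2, y=2)
  Distance 1: (x=1, y=2), (x=3, y=2), (x=2, y=3)
  Distance 2: (x=1, y=1), (x=3, y=1), (x=0, y=2), (x=1, y=3), (x=3, y=3), (x=2, y=4)
  Distance 3: (x=1, y=0), (x=3, y=0), (x=4, y=1), (x=4, y=3), (x=1, y=4), (x=3, y=4), (x=2, y=5)
  Distance 4: (x=0, y=0), (x=2, y=0), (x=4, y=0), (x=5, y=1), (x=5, y=3), (x=0, y=4), (x=4, y=4), (x=1, y=5)
  Distance 5: (x=5, y=0), (x=6, y=1), (x=5, y=2), (x=5, y=4)
  Distance 6: (x=6, y=0), (x=7, y=1), (x=6, y=2), (x=5, y=5)
  Distance 7: (x=7, y=0), (x=8, y=1), (x=7, y=2), (x=6, y=5), (x=5, y=6)
  Distance 8: (x=8, y=2), (x=7, y=5), (x=4, y=6), (x=6, y=6), (x=5, y=7)
  Distance 9: (x=8, y=3), (x=8, y=5), (x=7, y=6), (x=4, y=7), (x=6, y=7), (x=5, y=8)
  Distance 10: (x=8, y=4), (x=8, y=6), (x=3, y=7), (x=7, y=7), (x=4, y=8), (x=6, y=8), (x=5, y=9)
  Distance 11: (x=2, y=7), (x=8, y=7), (x=3, y=8), (x=4, y=9), (x=6, y=9)
  Distance 12: (x=1, y=7), (x=8, y=8), (x=3, y=9), (x=7, y=9), (x=4, y=10), (x=6, y=10)
  Distance 13: (x=0, y=7), (x=1, y=8), (x=2, y=9), (x=8, y=9), (x=7, y=10), (x=4, y=11), (x=6, y=11)
  Distance 14: (x=0, y=6), (x=0, y=8), (x=2, y=10), (x=8, y=10), (x=3, y=11), (x=5, y=11), (x=7, y=11)
  Distance 15: (x=1, y=10), (x=2, y=11), (x=8, y=11)
  Distance 16: (x=0, y=10), (x=1, y=11)
Total reachable: 86 (grid has 86 open cells total)

Answer: Reachable cells: 86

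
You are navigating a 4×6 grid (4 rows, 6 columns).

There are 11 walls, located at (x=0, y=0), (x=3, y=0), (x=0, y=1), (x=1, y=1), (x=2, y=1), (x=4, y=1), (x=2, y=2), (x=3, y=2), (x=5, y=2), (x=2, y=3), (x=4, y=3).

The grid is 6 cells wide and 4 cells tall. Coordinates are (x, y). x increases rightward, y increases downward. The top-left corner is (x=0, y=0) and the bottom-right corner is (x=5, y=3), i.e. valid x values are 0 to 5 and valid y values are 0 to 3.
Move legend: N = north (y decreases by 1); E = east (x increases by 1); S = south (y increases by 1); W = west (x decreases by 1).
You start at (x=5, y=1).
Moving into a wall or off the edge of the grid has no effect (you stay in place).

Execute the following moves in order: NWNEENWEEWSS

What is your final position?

Start: (x=5, y=1)
  N (north): (x=5, y=1) -> (x=5, y=0)
  W (west): (x=5, y=0) -> (x=4, y=0)
  N (north): blocked, stay at (x=4, y=0)
  E (east): (x=4, y=0) -> (x=5, y=0)
  E (east): blocked, stay at (x=5, y=0)
  N (north): blocked, stay at (x=5, y=0)
  W (west): (x=5, y=0) -> (x=4, y=0)
  E (east): (x=4, y=0) -> (x=5, y=0)
  E (east): blocked, stay at (x=5, y=0)
  W (west): (x=5, y=0) -> (x=4, y=0)
  S (south): blocked, stay at (x=4, y=0)
  S (south): blocked, stay at (x=4, y=0)
Final: (x=4, y=0)

Answer: Final position: (x=4, y=0)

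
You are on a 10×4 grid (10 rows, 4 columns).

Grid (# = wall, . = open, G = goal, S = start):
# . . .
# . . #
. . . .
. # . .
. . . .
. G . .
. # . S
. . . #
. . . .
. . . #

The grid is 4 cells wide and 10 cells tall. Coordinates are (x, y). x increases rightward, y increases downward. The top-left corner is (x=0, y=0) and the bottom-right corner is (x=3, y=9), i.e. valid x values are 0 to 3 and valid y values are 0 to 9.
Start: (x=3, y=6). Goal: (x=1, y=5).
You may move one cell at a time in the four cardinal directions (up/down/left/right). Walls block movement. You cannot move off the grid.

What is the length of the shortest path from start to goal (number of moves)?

BFS from (x=3, y=6) until reaching (x=1, y=5):
  Distance 0: (x=3, y=6)
  Distance 1: (x=3, y=5), (x=2, y=6)
  Distance 2: (x=3, y=4), (x=2, y=5), (x=2, y=7)
  Distance 3: (x=3, y=3), (x=2, y=4), (x=1, y=5), (x=1, y=7), (x=2, y=8)  <- goal reached here
One shortest path (3 moves): (x=3, y=6) -> (x=2, y=6) -> (x=2, y=5) -> (x=1, y=5)

Answer: Shortest path length: 3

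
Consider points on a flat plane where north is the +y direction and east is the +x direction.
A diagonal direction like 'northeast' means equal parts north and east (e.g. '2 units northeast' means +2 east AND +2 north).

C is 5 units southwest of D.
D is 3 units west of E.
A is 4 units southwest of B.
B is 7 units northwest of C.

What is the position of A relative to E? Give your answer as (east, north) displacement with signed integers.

Place E at the origin (east=0, north=0).
  D is 3 units west of E: delta (east=-3, north=+0); D at (east=-3, north=0).
  C is 5 units southwest of D: delta (east=-5, north=-5); C at (east=-8, north=-5).
  B is 7 units northwest of C: delta (east=-7, north=+7); B at (east=-15, north=2).
  A is 4 units southwest of B: delta (east=-4, north=-4); A at (east=-19, north=-2).
Therefore A relative to E: (east=-19, north=-2).

Answer: A is at (east=-19, north=-2) relative to E.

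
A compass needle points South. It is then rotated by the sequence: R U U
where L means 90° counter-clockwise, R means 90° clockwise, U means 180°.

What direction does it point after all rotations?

Answer: Final heading: West

Derivation:
Start: South
  R (right (90° clockwise)) -> West
  U (U-turn (180°)) -> East
  U (U-turn (180°)) -> West
Final: West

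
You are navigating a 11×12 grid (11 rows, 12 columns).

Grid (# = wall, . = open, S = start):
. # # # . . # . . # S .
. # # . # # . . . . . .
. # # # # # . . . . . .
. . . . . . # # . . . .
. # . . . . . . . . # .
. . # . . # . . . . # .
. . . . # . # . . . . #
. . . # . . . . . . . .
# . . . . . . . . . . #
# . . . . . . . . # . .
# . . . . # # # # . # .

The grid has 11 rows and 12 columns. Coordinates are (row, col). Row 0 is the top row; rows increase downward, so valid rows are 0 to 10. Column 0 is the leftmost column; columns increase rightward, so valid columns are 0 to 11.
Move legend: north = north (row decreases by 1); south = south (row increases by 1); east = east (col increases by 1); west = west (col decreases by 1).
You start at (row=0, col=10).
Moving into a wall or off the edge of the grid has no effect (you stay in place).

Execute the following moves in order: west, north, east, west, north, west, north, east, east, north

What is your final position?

Start: (row=0, col=10)
  west (west): blocked, stay at (row=0, col=10)
  north (north): blocked, stay at (row=0, col=10)
  east (east): (row=0, col=10) -> (row=0, col=11)
  west (west): (row=0, col=11) -> (row=0, col=10)
  north (north): blocked, stay at (row=0, col=10)
  west (west): blocked, stay at (row=0, col=10)
  north (north): blocked, stay at (row=0, col=10)
  east (east): (row=0, col=10) -> (row=0, col=11)
  east (east): blocked, stay at (row=0, col=11)
  north (north): blocked, stay at (row=0, col=11)
Final: (row=0, col=11)

Answer: Final position: (row=0, col=11)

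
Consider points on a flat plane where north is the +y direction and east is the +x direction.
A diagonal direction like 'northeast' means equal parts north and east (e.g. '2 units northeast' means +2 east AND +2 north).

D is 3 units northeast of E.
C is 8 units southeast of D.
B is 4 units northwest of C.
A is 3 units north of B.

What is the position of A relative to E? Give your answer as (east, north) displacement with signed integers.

Place E at the origin (east=0, north=0).
  D is 3 units northeast of E: delta (east=+3, north=+3); D at (east=3, north=3).
  C is 8 units southeast of D: delta (east=+8, north=-8); C at (east=11, north=-5).
  B is 4 units northwest of C: delta (east=-4, north=+4); B at (east=7, north=-1).
  A is 3 units north of B: delta (east=+0, north=+3); A at (east=7, north=2).
Therefore A relative to E: (east=7, north=2).

Answer: A is at (east=7, north=2) relative to E.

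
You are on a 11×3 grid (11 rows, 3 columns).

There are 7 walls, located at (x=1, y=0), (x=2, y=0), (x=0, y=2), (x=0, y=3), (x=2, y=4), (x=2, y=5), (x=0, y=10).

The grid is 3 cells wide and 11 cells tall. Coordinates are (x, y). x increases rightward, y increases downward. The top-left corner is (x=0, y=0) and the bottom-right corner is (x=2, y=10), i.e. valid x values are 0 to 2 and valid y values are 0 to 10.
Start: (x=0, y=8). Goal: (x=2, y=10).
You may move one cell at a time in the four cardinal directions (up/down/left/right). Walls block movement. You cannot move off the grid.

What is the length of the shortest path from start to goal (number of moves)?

Answer: Shortest path length: 4

Derivation:
BFS from (x=0, y=8) until reaching (x=2, y=10):
  Distance 0: (x=0, y=8)
  Distance 1: (x=0, y=7), (x=1, y=8), (x=0, y=9)
  Distance 2: (x=0, y=6), (x=1, y=7), (x=2, y=8), (x=1, y=9)
  Distance 3: (x=0, y=5), (x=1, y=6), (x=2, y=7), (x=2, y=9), (x=1, y=10)
  Distance 4: (x=0, y=4), (x=1, y=5), (x=2, y=6), (x=2, y=10)  <- goal reached here
One shortest path (4 moves): (x=0, y=8) -> (x=1, y=8) -> (x=2, y=8) -> (x=2, y=9) -> (x=2, y=10)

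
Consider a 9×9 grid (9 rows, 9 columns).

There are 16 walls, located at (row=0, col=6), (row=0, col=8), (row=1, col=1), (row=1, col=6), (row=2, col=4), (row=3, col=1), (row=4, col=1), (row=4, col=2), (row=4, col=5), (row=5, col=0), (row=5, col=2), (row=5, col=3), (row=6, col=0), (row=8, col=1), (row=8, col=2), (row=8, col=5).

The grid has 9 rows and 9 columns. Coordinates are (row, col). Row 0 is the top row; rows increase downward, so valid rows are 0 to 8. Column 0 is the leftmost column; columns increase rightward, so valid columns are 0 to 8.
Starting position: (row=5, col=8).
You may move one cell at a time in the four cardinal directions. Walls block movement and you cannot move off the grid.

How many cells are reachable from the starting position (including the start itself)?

BFS flood-fill from (row=5, col=8):
  Distance 0: (row=5, col=8)
  Distance 1: (row=4, col=8), (row=5, col=7), (row=6, col=8)
  Distance 2: (row=3, col=8), (row=4, col=7), (row=5, col=6), (row=6, col=7), (row=7, col=8)
  Distance 3: (row=2, col=8), (row=3, col=7), (row=4, col=6), (row=5, col=5), (row=6, col=6), (row=7, col=7), (row=8, col=8)
  Distance 4: (row=1, col=8), (row=2, col=7), (row=3, col=6), (row=5, col=4), (row=6, col=5), (row=7, col=6), (row=8, col=7)
  Distance 5: (row=1, col=7), (row=2, col=6), (row=3, col=5), (row=4, col=4), (row=6, col=4), (row=7, col=5), (row=8, col=6)
  Distance 6: (row=0, col=7), (row=2, col=5), (row=3, col=4), (row=4, col=3), (row=6, col=3), (row=7, col=4)
  Distance 7: (row=1, col=5), (row=3, col=3), (row=6, col=2), (row=7, col=3), (row=8, col=4)
  Distance 8: (row=0, col=5), (row=1, col=4), (row=2, col=3), (row=3, col=2), (row=6, col=1), (row=7, col=2), (row=8, col=3)
  Distance 9: (row=0, col=4), (row=1, col=3), (row=2, col=2), (row=5, col=1), (row=7, col=1)
  Distance 10: (row=0, col=3), (row=1, col=2), (row=2, col=1), (row=7, col=0)
  Distance 11: (row=0, col=2), (row=2, col=0), (row=8, col=0)
  Distance 12: (row=0, col=1), (row=1, col=0), (row=3, col=0)
  Distance 13: (row=0, col=0), (row=4, col=0)
Total reachable: 65 (grid has 65 open cells total)

Answer: Reachable cells: 65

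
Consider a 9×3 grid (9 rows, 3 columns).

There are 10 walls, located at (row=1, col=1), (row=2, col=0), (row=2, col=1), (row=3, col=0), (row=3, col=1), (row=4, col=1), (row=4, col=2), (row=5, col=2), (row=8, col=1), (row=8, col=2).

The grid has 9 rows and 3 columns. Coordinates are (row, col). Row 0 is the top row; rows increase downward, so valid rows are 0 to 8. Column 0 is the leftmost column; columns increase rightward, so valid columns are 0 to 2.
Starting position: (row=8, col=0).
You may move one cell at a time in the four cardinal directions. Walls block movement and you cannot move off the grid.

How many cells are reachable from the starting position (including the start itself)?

BFS flood-fill from (row=8, col=0):
  Distance 0: (row=8, col=0)
  Distance 1: (row=7, col=0)
  Distance 2: (row=6, col=0), (row=7, col=1)
  Distance 3: (row=5, col=0), (row=6, col=1), (row=7, col=2)
  Distance 4: (row=4, col=0), (row=5, col=1), (row=6, col=2)
Total reachable: 10 (grid has 17 open cells total)

Answer: Reachable cells: 10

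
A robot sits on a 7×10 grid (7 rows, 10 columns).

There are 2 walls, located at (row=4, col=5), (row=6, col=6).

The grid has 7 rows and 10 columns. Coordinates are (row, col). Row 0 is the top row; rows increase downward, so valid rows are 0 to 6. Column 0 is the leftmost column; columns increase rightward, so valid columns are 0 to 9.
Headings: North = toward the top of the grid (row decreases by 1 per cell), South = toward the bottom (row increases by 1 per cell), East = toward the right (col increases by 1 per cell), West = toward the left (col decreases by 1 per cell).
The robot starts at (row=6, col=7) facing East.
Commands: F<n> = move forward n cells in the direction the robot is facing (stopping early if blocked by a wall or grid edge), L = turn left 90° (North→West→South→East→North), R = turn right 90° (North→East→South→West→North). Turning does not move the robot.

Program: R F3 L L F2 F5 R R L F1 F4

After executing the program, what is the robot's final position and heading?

Answer: Final position: (row=0, col=9), facing East

Derivation:
Start: (row=6, col=7), facing East
  R: turn right, now facing South
  F3: move forward 0/3 (blocked), now at (row=6, col=7)
  L: turn left, now facing East
  L: turn left, now facing North
  F2: move forward 2, now at (row=4, col=7)
  F5: move forward 4/5 (blocked), now at (row=0, col=7)
  R: turn right, now facing East
  R: turn right, now facing South
  L: turn left, now facing East
  F1: move forward 1, now at (row=0, col=8)
  F4: move forward 1/4 (blocked), now at (row=0, col=9)
Final: (row=0, col=9), facing East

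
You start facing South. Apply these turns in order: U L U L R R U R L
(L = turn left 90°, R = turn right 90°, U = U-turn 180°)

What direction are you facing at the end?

Start: South
  U (U-turn (180°)) -> North
  L (left (90° counter-clockwise)) -> West
  U (U-turn (180°)) -> East
  L (left (90° counter-clockwise)) -> North
  R (right (90° clockwise)) -> East
  R (right (90° clockwise)) -> South
  U (U-turn (180°)) -> North
  R (right (90° clockwise)) -> East
  L (left (90° counter-clockwise)) -> North
Final: North

Answer: Final heading: North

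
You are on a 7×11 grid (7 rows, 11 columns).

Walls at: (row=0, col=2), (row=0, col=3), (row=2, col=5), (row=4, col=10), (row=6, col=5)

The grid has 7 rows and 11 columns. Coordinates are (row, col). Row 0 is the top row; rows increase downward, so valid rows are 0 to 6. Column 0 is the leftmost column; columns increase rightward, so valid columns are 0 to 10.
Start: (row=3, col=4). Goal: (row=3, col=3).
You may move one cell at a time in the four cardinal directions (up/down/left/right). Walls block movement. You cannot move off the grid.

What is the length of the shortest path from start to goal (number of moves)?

Answer: Shortest path length: 1

Derivation:
BFS from (row=3, col=4) until reaching (row=3, col=3):
  Distance 0: (row=3, col=4)
  Distance 1: (row=2, col=4), (row=3, col=3), (row=3, col=5), (row=4, col=4)  <- goal reached here
One shortest path (1 moves): (row=3, col=4) -> (row=3, col=3)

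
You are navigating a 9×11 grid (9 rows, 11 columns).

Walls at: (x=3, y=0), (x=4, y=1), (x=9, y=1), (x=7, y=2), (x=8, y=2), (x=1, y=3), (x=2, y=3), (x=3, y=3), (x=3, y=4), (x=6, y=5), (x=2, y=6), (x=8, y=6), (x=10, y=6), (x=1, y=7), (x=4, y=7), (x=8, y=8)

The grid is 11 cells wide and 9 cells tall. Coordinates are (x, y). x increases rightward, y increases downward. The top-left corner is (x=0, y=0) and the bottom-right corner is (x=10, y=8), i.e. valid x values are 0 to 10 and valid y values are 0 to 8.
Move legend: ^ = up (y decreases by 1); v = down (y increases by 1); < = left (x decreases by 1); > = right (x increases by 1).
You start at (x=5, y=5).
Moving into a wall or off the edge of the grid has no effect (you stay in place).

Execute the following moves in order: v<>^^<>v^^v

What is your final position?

Answer: Final position: (x=5, y=4)

Derivation:
Start: (x=5, y=5)
  v (down): (x=5, y=5) -> (x=5, y=6)
  < (left): (x=5, y=6) -> (x=4, y=6)
  > (right): (x=4, y=6) -> (x=5, y=6)
  ^ (up): (x=5, y=6) -> (x=5, y=5)
  ^ (up): (x=5, y=5) -> (x=5, y=4)
  < (left): (x=5, y=4) -> (x=4, y=4)
  > (right): (x=4, y=4) -> (x=5, y=4)
  v (down): (x=5, y=4) -> (x=5, y=5)
  ^ (up): (x=5, y=5) -> (x=5, y=4)
  ^ (up): (x=5, y=4) -> (x=5, y=3)
  v (down): (x=5, y=3) -> (x=5, y=4)
Final: (x=5, y=4)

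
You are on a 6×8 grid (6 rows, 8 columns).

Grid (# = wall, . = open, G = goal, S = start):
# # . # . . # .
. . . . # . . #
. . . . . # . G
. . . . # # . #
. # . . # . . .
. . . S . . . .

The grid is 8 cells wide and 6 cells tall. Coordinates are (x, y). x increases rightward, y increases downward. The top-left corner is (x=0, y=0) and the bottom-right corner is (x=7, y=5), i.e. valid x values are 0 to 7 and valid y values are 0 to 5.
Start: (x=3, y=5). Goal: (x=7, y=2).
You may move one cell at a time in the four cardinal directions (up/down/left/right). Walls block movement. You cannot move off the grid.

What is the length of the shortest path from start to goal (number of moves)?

BFS from (x=3, y=5) until reaching (x=7, y=2):
  Distance 0: (x=3, y=5)
  Distance 1: (x=3, y=4), (x=2, y=5), (x=4, y=5)
  Distance 2: (x=3, y=3), (x=2, y=4), (x=1, y=5), (x=5, y=5)
  Distance 3: (x=3, y=2), (x=2, y=3), (x=5, y=4), (x=0, y=5), (x=6, y=5)
  Distance 4: (x=3, y=1), (x=2, y=2), (x=4, y=2), (x=1, y=3), (x=0, y=4), (x=6, y=4), (x=7, y=5)
  Distance 5: (x=2, y=1), (x=1, y=2), (x=0, y=3), (x=6, y=3), (x=7, y=4)
  Distance 6: (x=2, y=0), (x=1, y=1), (x=0, y=2), (x=6, y=2)
  Distance 7: (x=0, y=1), (x=6, y=1), (x=7, y=2)  <- goal reached here
One shortest path (7 moves): (x=3, y=5) -> (x=4, y=5) -> (x=5, y=5) -> (x=6, y=5) -> (x=6, y=4) -> (x=6, y=3) -> (x=6, y=2) -> (x=7, y=2)

Answer: Shortest path length: 7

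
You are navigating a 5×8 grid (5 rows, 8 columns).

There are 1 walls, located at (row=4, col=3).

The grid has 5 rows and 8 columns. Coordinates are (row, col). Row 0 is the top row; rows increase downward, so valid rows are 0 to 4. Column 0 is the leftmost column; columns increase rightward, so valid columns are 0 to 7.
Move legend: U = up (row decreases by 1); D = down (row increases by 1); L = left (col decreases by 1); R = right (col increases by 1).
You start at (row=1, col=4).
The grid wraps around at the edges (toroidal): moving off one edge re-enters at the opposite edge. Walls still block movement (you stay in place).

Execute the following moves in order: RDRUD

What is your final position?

Answer: Final position: (row=2, col=6)

Derivation:
Start: (row=1, col=4)
  R (right): (row=1, col=4) -> (row=1, col=5)
  D (down): (row=1, col=5) -> (row=2, col=5)
  R (right): (row=2, col=5) -> (row=2, col=6)
  U (up): (row=2, col=6) -> (row=1, col=6)
  D (down): (row=1, col=6) -> (row=2, col=6)
Final: (row=2, col=6)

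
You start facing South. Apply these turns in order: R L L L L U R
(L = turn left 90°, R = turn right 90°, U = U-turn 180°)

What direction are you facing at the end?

Start: South
  R (right (90° clockwise)) -> West
  L (left (90° counter-clockwise)) -> South
  L (left (90° counter-clockwise)) -> East
  L (left (90° counter-clockwise)) -> North
  L (left (90° counter-clockwise)) -> West
  U (U-turn (180°)) -> East
  R (right (90° clockwise)) -> South
Final: South

Answer: Final heading: South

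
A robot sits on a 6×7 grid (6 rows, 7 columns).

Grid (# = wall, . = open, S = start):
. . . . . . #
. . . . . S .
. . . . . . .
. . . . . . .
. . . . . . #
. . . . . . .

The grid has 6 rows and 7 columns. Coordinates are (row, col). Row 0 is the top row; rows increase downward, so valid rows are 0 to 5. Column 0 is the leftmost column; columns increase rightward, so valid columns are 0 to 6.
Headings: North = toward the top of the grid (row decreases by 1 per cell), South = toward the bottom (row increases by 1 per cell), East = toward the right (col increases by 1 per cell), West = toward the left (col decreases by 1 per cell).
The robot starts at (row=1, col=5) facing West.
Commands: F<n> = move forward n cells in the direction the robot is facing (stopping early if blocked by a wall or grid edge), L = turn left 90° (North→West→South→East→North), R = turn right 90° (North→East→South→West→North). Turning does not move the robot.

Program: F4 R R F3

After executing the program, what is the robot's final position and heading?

Start: (row=1, col=5), facing West
  F4: move forward 4, now at (row=1, col=1)
  R: turn right, now facing North
  R: turn right, now facing East
  F3: move forward 3, now at (row=1, col=4)
Final: (row=1, col=4), facing East

Answer: Final position: (row=1, col=4), facing East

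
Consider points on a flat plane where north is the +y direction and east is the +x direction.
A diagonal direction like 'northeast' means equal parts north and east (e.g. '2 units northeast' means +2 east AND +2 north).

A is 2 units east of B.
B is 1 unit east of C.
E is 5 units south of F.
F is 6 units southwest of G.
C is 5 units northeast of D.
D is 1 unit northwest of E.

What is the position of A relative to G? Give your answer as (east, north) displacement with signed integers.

Answer: A is at (east=1, north=-5) relative to G.

Derivation:
Place G at the origin (east=0, north=0).
  F is 6 units southwest of G: delta (east=-6, north=-6); F at (east=-6, north=-6).
  E is 5 units south of F: delta (east=+0, north=-5); E at (east=-6, north=-11).
  D is 1 unit northwest of E: delta (east=-1, north=+1); D at (east=-7, north=-10).
  C is 5 units northeast of D: delta (east=+5, north=+5); C at (east=-2, north=-5).
  B is 1 unit east of C: delta (east=+1, north=+0); B at (east=-1, north=-5).
  A is 2 units east of B: delta (east=+2, north=+0); A at (east=1, north=-5).
Therefore A relative to G: (east=1, north=-5).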